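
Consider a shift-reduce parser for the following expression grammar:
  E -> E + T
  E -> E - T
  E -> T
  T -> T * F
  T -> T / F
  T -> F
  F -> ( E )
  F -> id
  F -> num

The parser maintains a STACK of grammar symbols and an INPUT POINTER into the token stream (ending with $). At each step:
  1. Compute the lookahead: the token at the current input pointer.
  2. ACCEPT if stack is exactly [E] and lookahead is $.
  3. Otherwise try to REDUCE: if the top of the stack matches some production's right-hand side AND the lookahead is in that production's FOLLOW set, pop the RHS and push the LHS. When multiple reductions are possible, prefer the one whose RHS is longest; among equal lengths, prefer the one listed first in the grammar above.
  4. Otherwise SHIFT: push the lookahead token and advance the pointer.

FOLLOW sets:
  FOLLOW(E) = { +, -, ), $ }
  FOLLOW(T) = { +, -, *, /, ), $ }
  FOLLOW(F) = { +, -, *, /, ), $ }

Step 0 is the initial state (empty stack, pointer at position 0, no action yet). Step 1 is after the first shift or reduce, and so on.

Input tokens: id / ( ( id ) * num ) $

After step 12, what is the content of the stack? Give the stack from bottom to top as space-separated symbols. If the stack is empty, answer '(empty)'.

Answer: T / ( F

Derivation:
Step 1: shift id. Stack=[id] ptr=1 lookahead=/ remaining=[/ ( ( id ) * num ) $]
Step 2: reduce F->id. Stack=[F] ptr=1 lookahead=/ remaining=[/ ( ( id ) * num ) $]
Step 3: reduce T->F. Stack=[T] ptr=1 lookahead=/ remaining=[/ ( ( id ) * num ) $]
Step 4: shift /. Stack=[T /] ptr=2 lookahead=( remaining=[( ( id ) * num ) $]
Step 5: shift (. Stack=[T / (] ptr=3 lookahead=( remaining=[( id ) * num ) $]
Step 6: shift (. Stack=[T / ( (] ptr=4 lookahead=id remaining=[id ) * num ) $]
Step 7: shift id. Stack=[T / ( ( id] ptr=5 lookahead=) remaining=[) * num ) $]
Step 8: reduce F->id. Stack=[T / ( ( F] ptr=5 lookahead=) remaining=[) * num ) $]
Step 9: reduce T->F. Stack=[T / ( ( T] ptr=5 lookahead=) remaining=[) * num ) $]
Step 10: reduce E->T. Stack=[T / ( ( E] ptr=5 lookahead=) remaining=[) * num ) $]
Step 11: shift ). Stack=[T / ( ( E )] ptr=6 lookahead=* remaining=[* num ) $]
Step 12: reduce F->( E ). Stack=[T / ( F] ptr=6 lookahead=* remaining=[* num ) $]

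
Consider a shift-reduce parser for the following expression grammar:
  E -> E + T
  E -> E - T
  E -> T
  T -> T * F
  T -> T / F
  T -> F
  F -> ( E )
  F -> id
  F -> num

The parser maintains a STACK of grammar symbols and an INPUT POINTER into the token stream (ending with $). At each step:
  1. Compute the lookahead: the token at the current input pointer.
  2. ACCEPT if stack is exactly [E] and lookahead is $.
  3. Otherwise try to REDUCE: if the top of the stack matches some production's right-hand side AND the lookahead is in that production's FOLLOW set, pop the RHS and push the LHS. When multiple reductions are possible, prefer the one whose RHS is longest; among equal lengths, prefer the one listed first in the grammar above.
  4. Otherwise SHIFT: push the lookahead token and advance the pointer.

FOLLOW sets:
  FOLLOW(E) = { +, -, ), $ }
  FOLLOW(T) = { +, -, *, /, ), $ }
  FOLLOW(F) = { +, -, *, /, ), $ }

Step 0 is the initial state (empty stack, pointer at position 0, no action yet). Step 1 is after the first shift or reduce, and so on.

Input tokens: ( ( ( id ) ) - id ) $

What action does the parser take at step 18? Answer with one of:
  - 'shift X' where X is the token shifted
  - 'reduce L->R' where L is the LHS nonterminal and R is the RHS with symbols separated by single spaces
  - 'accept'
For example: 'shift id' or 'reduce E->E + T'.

Step 1: shift (. Stack=[(] ptr=1 lookahead=( remaining=[( ( id ) ) - id ) $]
Step 2: shift (. Stack=[( (] ptr=2 lookahead=( remaining=[( id ) ) - id ) $]
Step 3: shift (. Stack=[( ( (] ptr=3 lookahead=id remaining=[id ) ) - id ) $]
Step 4: shift id. Stack=[( ( ( id] ptr=4 lookahead=) remaining=[) ) - id ) $]
Step 5: reduce F->id. Stack=[( ( ( F] ptr=4 lookahead=) remaining=[) ) - id ) $]
Step 6: reduce T->F. Stack=[( ( ( T] ptr=4 lookahead=) remaining=[) ) - id ) $]
Step 7: reduce E->T. Stack=[( ( ( E] ptr=4 lookahead=) remaining=[) ) - id ) $]
Step 8: shift ). Stack=[( ( ( E )] ptr=5 lookahead=) remaining=[) - id ) $]
Step 9: reduce F->( E ). Stack=[( ( F] ptr=5 lookahead=) remaining=[) - id ) $]
Step 10: reduce T->F. Stack=[( ( T] ptr=5 lookahead=) remaining=[) - id ) $]
Step 11: reduce E->T. Stack=[( ( E] ptr=5 lookahead=) remaining=[) - id ) $]
Step 12: shift ). Stack=[( ( E )] ptr=6 lookahead=- remaining=[- id ) $]
Step 13: reduce F->( E ). Stack=[( F] ptr=6 lookahead=- remaining=[- id ) $]
Step 14: reduce T->F. Stack=[( T] ptr=6 lookahead=- remaining=[- id ) $]
Step 15: reduce E->T. Stack=[( E] ptr=6 lookahead=- remaining=[- id ) $]
Step 16: shift -. Stack=[( E -] ptr=7 lookahead=id remaining=[id ) $]
Step 17: shift id. Stack=[( E - id] ptr=8 lookahead=) remaining=[) $]
Step 18: reduce F->id. Stack=[( E - F] ptr=8 lookahead=) remaining=[) $]

Answer: reduce F->id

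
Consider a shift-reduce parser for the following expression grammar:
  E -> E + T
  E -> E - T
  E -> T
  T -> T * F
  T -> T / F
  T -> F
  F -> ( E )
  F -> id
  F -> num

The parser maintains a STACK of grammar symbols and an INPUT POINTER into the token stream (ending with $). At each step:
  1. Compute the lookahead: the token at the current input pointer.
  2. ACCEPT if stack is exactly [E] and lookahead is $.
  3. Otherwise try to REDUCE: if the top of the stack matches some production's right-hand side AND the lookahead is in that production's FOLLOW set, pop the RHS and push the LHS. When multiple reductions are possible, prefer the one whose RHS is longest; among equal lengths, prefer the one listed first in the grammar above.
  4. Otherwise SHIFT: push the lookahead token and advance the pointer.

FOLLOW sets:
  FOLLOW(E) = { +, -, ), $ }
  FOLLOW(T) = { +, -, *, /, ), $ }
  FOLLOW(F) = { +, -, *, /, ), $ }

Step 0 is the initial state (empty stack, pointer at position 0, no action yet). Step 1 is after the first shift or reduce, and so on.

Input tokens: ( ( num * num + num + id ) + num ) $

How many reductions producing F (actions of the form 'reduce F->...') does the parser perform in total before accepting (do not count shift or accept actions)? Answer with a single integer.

Step 1: shift (. Stack=[(] ptr=1 lookahead=( remaining=[( num * num + num + id ) + num ) $]
Step 2: shift (. Stack=[( (] ptr=2 lookahead=num remaining=[num * num + num + id ) + num ) $]
Step 3: shift num. Stack=[( ( num] ptr=3 lookahead=* remaining=[* num + num + id ) + num ) $]
Step 4: reduce F->num. Stack=[( ( F] ptr=3 lookahead=* remaining=[* num + num + id ) + num ) $]
Step 5: reduce T->F. Stack=[( ( T] ptr=3 lookahead=* remaining=[* num + num + id ) + num ) $]
Step 6: shift *. Stack=[( ( T *] ptr=4 lookahead=num remaining=[num + num + id ) + num ) $]
Step 7: shift num. Stack=[( ( T * num] ptr=5 lookahead=+ remaining=[+ num + id ) + num ) $]
Step 8: reduce F->num. Stack=[( ( T * F] ptr=5 lookahead=+ remaining=[+ num + id ) + num ) $]
Step 9: reduce T->T * F. Stack=[( ( T] ptr=5 lookahead=+ remaining=[+ num + id ) + num ) $]
Step 10: reduce E->T. Stack=[( ( E] ptr=5 lookahead=+ remaining=[+ num + id ) + num ) $]
Step 11: shift +. Stack=[( ( E +] ptr=6 lookahead=num remaining=[num + id ) + num ) $]
Step 12: shift num. Stack=[( ( E + num] ptr=7 lookahead=+ remaining=[+ id ) + num ) $]
Step 13: reduce F->num. Stack=[( ( E + F] ptr=7 lookahead=+ remaining=[+ id ) + num ) $]
Step 14: reduce T->F. Stack=[( ( E + T] ptr=7 lookahead=+ remaining=[+ id ) + num ) $]
Step 15: reduce E->E + T. Stack=[( ( E] ptr=7 lookahead=+ remaining=[+ id ) + num ) $]
Step 16: shift +. Stack=[( ( E +] ptr=8 lookahead=id remaining=[id ) + num ) $]
Step 17: shift id. Stack=[( ( E + id] ptr=9 lookahead=) remaining=[) + num ) $]
Step 18: reduce F->id. Stack=[( ( E + F] ptr=9 lookahead=) remaining=[) + num ) $]
Step 19: reduce T->F. Stack=[( ( E + T] ptr=9 lookahead=) remaining=[) + num ) $]
Step 20: reduce E->E + T. Stack=[( ( E] ptr=9 lookahead=) remaining=[) + num ) $]
Step 21: shift ). Stack=[( ( E )] ptr=10 lookahead=+ remaining=[+ num ) $]
Step 22: reduce F->( E ). Stack=[( F] ptr=10 lookahead=+ remaining=[+ num ) $]
Step 23: reduce T->F. Stack=[( T] ptr=10 lookahead=+ remaining=[+ num ) $]
Step 24: reduce E->T. Stack=[( E] ptr=10 lookahead=+ remaining=[+ num ) $]
Step 25: shift +. Stack=[( E +] ptr=11 lookahead=num remaining=[num ) $]
Step 26: shift num. Stack=[( E + num] ptr=12 lookahead=) remaining=[) $]
Step 27: reduce F->num. Stack=[( E + F] ptr=12 lookahead=) remaining=[) $]
Step 28: reduce T->F. Stack=[( E + T] ptr=12 lookahead=) remaining=[) $]
Step 29: reduce E->E + T. Stack=[( E] ptr=12 lookahead=) remaining=[) $]
Step 30: shift ). Stack=[( E )] ptr=13 lookahead=$ remaining=[$]
Step 31: reduce F->( E ). Stack=[F] ptr=13 lookahead=$ remaining=[$]
Step 32: reduce T->F. Stack=[T] ptr=13 lookahead=$ remaining=[$]
Step 33: reduce E->T. Stack=[E] ptr=13 lookahead=$ remaining=[$]
Step 34: accept. Stack=[E] ptr=13 lookahead=$ remaining=[$]

Answer: 7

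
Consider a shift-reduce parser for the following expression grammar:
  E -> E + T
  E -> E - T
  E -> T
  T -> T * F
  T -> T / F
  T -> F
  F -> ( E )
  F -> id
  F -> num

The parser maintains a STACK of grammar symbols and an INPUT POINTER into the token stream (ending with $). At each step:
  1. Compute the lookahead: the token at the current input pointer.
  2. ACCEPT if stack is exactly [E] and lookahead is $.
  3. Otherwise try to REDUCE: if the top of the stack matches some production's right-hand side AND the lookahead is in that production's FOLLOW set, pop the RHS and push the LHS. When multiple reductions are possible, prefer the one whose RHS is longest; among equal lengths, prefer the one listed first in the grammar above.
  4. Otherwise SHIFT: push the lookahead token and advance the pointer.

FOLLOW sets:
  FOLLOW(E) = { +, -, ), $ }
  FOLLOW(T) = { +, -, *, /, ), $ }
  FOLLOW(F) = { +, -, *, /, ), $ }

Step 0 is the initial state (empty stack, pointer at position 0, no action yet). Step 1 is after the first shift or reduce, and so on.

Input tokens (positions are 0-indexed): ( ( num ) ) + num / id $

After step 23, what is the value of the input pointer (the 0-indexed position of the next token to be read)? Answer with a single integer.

Answer: 9

Derivation:
Step 1: shift (. Stack=[(] ptr=1 lookahead=( remaining=[( num ) ) + num / id $]
Step 2: shift (. Stack=[( (] ptr=2 lookahead=num remaining=[num ) ) + num / id $]
Step 3: shift num. Stack=[( ( num] ptr=3 lookahead=) remaining=[) ) + num / id $]
Step 4: reduce F->num. Stack=[( ( F] ptr=3 lookahead=) remaining=[) ) + num / id $]
Step 5: reduce T->F. Stack=[( ( T] ptr=3 lookahead=) remaining=[) ) + num / id $]
Step 6: reduce E->T. Stack=[( ( E] ptr=3 lookahead=) remaining=[) ) + num / id $]
Step 7: shift ). Stack=[( ( E )] ptr=4 lookahead=) remaining=[) + num / id $]
Step 8: reduce F->( E ). Stack=[( F] ptr=4 lookahead=) remaining=[) + num / id $]
Step 9: reduce T->F. Stack=[( T] ptr=4 lookahead=) remaining=[) + num / id $]
Step 10: reduce E->T. Stack=[( E] ptr=4 lookahead=) remaining=[) + num / id $]
Step 11: shift ). Stack=[( E )] ptr=5 lookahead=+ remaining=[+ num / id $]
Step 12: reduce F->( E ). Stack=[F] ptr=5 lookahead=+ remaining=[+ num / id $]
Step 13: reduce T->F. Stack=[T] ptr=5 lookahead=+ remaining=[+ num / id $]
Step 14: reduce E->T. Stack=[E] ptr=5 lookahead=+ remaining=[+ num / id $]
Step 15: shift +. Stack=[E +] ptr=6 lookahead=num remaining=[num / id $]
Step 16: shift num. Stack=[E + num] ptr=7 lookahead=/ remaining=[/ id $]
Step 17: reduce F->num. Stack=[E + F] ptr=7 lookahead=/ remaining=[/ id $]
Step 18: reduce T->F. Stack=[E + T] ptr=7 lookahead=/ remaining=[/ id $]
Step 19: shift /. Stack=[E + T /] ptr=8 lookahead=id remaining=[id $]
Step 20: shift id. Stack=[E + T / id] ptr=9 lookahead=$ remaining=[$]
Step 21: reduce F->id. Stack=[E + T / F] ptr=9 lookahead=$ remaining=[$]
Step 22: reduce T->T / F. Stack=[E + T] ptr=9 lookahead=$ remaining=[$]
Step 23: reduce E->E + T. Stack=[E] ptr=9 lookahead=$ remaining=[$]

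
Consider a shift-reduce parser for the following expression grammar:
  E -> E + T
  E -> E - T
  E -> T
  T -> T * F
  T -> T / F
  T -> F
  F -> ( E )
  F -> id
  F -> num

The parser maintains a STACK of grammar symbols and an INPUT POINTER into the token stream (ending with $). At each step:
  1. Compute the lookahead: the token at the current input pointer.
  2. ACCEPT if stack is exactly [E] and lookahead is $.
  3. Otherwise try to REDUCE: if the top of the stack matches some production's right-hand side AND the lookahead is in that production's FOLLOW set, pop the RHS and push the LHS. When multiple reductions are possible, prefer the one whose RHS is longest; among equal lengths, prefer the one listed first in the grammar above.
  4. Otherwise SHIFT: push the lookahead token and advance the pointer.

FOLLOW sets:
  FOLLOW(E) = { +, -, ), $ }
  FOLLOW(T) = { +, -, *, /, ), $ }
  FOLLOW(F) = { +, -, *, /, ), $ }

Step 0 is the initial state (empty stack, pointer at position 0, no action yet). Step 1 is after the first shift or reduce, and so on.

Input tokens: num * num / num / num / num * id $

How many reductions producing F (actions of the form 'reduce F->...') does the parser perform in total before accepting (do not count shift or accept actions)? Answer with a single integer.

Answer: 6

Derivation:
Step 1: shift num. Stack=[num] ptr=1 lookahead=* remaining=[* num / num / num / num * id $]
Step 2: reduce F->num. Stack=[F] ptr=1 lookahead=* remaining=[* num / num / num / num * id $]
Step 3: reduce T->F. Stack=[T] ptr=1 lookahead=* remaining=[* num / num / num / num * id $]
Step 4: shift *. Stack=[T *] ptr=2 lookahead=num remaining=[num / num / num / num * id $]
Step 5: shift num. Stack=[T * num] ptr=3 lookahead=/ remaining=[/ num / num / num * id $]
Step 6: reduce F->num. Stack=[T * F] ptr=3 lookahead=/ remaining=[/ num / num / num * id $]
Step 7: reduce T->T * F. Stack=[T] ptr=3 lookahead=/ remaining=[/ num / num / num * id $]
Step 8: shift /. Stack=[T /] ptr=4 lookahead=num remaining=[num / num / num * id $]
Step 9: shift num. Stack=[T / num] ptr=5 lookahead=/ remaining=[/ num / num * id $]
Step 10: reduce F->num. Stack=[T / F] ptr=5 lookahead=/ remaining=[/ num / num * id $]
Step 11: reduce T->T / F. Stack=[T] ptr=5 lookahead=/ remaining=[/ num / num * id $]
Step 12: shift /. Stack=[T /] ptr=6 lookahead=num remaining=[num / num * id $]
Step 13: shift num. Stack=[T / num] ptr=7 lookahead=/ remaining=[/ num * id $]
Step 14: reduce F->num. Stack=[T / F] ptr=7 lookahead=/ remaining=[/ num * id $]
Step 15: reduce T->T / F. Stack=[T] ptr=7 lookahead=/ remaining=[/ num * id $]
Step 16: shift /. Stack=[T /] ptr=8 lookahead=num remaining=[num * id $]
Step 17: shift num. Stack=[T / num] ptr=9 lookahead=* remaining=[* id $]
Step 18: reduce F->num. Stack=[T / F] ptr=9 lookahead=* remaining=[* id $]
Step 19: reduce T->T / F. Stack=[T] ptr=9 lookahead=* remaining=[* id $]
Step 20: shift *. Stack=[T *] ptr=10 lookahead=id remaining=[id $]
Step 21: shift id. Stack=[T * id] ptr=11 lookahead=$ remaining=[$]
Step 22: reduce F->id. Stack=[T * F] ptr=11 lookahead=$ remaining=[$]
Step 23: reduce T->T * F. Stack=[T] ptr=11 lookahead=$ remaining=[$]
Step 24: reduce E->T. Stack=[E] ptr=11 lookahead=$ remaining=[$]
Step 25: accept. Stack=[E] ptr=11 lookahead=$ remaining=[$]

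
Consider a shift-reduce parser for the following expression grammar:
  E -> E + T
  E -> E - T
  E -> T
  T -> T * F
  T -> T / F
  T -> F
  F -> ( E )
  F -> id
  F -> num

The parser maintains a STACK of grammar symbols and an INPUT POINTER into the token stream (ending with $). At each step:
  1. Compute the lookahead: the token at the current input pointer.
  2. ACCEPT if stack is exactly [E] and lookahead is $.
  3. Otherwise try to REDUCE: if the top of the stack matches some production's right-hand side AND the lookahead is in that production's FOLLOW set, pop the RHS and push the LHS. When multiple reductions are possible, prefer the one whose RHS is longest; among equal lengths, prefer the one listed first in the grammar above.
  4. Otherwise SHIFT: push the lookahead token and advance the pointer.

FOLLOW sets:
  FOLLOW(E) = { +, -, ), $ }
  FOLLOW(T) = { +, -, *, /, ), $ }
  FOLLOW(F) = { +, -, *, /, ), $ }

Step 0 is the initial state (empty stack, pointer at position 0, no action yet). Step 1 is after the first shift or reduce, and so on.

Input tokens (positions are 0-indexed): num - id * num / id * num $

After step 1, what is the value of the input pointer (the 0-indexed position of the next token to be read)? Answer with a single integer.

Step 1: shift num. Stack=[num] ptr=1 lookahead=- remaining=[- id * num / id * num $]

Answer: 1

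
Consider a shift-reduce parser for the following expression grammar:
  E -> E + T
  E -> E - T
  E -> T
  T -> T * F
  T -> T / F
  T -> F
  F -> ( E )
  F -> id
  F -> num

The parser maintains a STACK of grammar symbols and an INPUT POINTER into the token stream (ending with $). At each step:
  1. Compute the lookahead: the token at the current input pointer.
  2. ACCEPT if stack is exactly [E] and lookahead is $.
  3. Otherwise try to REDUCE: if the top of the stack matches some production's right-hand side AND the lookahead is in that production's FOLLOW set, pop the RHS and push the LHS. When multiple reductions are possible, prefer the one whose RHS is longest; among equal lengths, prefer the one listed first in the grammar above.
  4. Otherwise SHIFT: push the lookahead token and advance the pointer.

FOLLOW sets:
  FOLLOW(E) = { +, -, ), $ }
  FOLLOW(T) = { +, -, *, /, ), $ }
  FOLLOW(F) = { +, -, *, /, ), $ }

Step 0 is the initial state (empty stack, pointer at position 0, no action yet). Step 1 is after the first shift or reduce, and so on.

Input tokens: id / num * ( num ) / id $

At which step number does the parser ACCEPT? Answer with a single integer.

Answer: 22

Derivation:
Step 1: shift id. Stack=[id] ptr=1 lookahead=/ remaining=[/ num * ( num ) / id $]
Step 2: reduce F->id. Stack=[F] ptr=1 lookahead=/ remaining=[/ num * ( num ) / id $]
Step 3: reduce T->F. Stack=[T] ptr=1 lookahead=/ remaining=[/ num * ( num ) / id $]
Step 4: shift /. Stack=[T /] ptr=2 lookahead=num remaining=[num * ( num ) / id $]
Step 5: shift num. Stack=[T / num] ptr=3 lookahead=* remaining=[* ( num ) / id $]
Step 6: reduce F->num. Stack=[T / F] ptr=3 lookahead=* remaining=[* ( num ) / id $]
Step 7: reduce T->T / F. Stack=[T] ptr=3 lookahead=* remaining=[* ( num ) / id $]
Step 8: shift *. Stack=[T *] ptr=4 lookahead=( remaining=[( num ) / id $]
Step 9: shift (. Stack=[T * (] ptr=5 lookahead=num remaining=[num ) / id $]
Step 10: shift num. Stack=[T * ( num] ptr=6 lookahead=) remaining=[) / id $]
Step 11: reduce F->num. Stack=[T * ( F] ptr=6 lookahead=) remaining=[) / id $]
Step 12: reduce T->F. Stack=[T * ( T] ptr=6 lookahead=) remaining=[) / id $]
Step 13: reduce E->T. Stack=[T * ( E] ptr=6 lookahead=) remaining=[) / id $]
Step 14: shift ). Stack=[T * ( E )] ptr=7 lookahead=/ remaining=[/ id $]
Step 15: reduce F->( E ). Stack=[T * F] ptr=7 lookahead=/ remaining=[/ id $]
Step 16: reduce T->T * F. Stack=[T] ptr=7 lookahead=/ remaining=[/ id $]
Step 17: shift /. Stack=[T /] ptr=8 lookahead=id remaining=[id $]
Step 18: shift id. Stack=[T / id] ptr=9 lookahead=$ remaining=[$]
Step 19: reduce F->id. Stack=[T / F] ptr=9 lookahead=$ remaining=[$]
Step 20: reduce T->T / F. Stack=[T] ptr=9 lookahead=$ remaining=[$]
Step 21: reduce E->T. Stack=[E] ptr=9 lookahead=$ remaining=[$]
Step 22: accept. Stack=[E] ptr=9 lookahead=$ remaining=[$]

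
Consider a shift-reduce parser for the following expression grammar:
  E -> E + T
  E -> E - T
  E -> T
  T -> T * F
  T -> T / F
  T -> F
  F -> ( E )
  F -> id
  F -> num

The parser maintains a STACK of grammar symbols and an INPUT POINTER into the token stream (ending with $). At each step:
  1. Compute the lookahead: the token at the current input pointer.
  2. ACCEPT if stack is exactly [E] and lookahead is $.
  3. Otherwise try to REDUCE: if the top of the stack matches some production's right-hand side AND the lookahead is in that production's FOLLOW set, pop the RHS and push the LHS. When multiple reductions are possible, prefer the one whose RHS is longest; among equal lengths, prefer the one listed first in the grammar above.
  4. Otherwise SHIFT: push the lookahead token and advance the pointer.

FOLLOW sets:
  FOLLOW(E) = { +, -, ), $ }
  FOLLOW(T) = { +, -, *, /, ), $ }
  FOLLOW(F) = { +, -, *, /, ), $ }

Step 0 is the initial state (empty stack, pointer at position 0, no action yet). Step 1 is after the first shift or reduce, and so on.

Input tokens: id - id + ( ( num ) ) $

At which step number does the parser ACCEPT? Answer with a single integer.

Step 1: shift id. Stack=[id] ptr=1 lookahead=- remaining=[- id + ( ( num ) ) $]
Step 2: reduce F->id. Stack=[F] ptr=1 lookahead=- remaining=[- id + ( ( num ) ) $]
Step 3: reduce T->F. Stack=[T] ptr=1 lookahead=- remaining=[- id + ( ( num ) ) $]
Step 4: reduce E->T. Stack=[E] ptr=1 lookahead=- remaining=[- id + ( ( num ) ) $]
Step 5: shift -. Stack=[E -] ptr=2 lookahead=id remaining=[id + ( ( num ) ) $]
Step 6: shift id. Stack=[E - id] ptr=3 lookahead=+ remaining=[+ ( ( num ) ) $]
Step 7: reduce F->id. Stack=[E - F] ptr=3 lookahead=+ remaining=[+ ( ( num ) ) $]
Step 8: reduce T->F. Stack=[E - T] ptr=3 lookahead=+ remaining=[+ ( ( num ) ) $]
Step 9: reduce E->E - T. Stack=[E] ptr=3 lookahead=+ remaining=[+ ( ( num ) ) $]
Step 10: shift +. Stack=[E +] ptr=4 lookahead=( remaining=[( ( num ) ) $]
Step 11: shift (. Stack=[E + (] ptr=5 lookahead=( remaining=[( num ) ) $]
Step 12: shift (. Stack=[E + ( (] ptr=6 lookahead=num remaining=[num ) ) $]
Step 13: shift num. Stack=[E + ( ( num] ptr=7 lookahead=) remaining=[) ) $]
Step 14: reduce F->num. Stack=[E + ( ( F] ptr=7 lookahead=) remaining=[) ) $]
Step 15: reduce T->F. Stack=[E + ( ( T] ptr=7 lookahead=) remaining=[) ) $]
Step 16: reduce E->T. Stack=[E + ( ( E] ptr=7 lookahead=) remaining=[) ) $]
Step 17: shift ). Stack=[E + ( ( E )] ptr=8 lookahead=) remaining=[) $]
Step 18: reduce F->( E ). Stack=[E + ( F] ptr=8 lookahead=) remaining=[) $]
Step 19: reduce T->F. Stack=[E + ( T] ptr=8 lookahead=) remaining=[) $]
Step 20: reduce E->T. Stack=[E + ( E] ptr=8 lookahead=) remaining=[) $]
Step 21: shift ). Stack=[E + ( E )] ptr=9 lookahead=$ remaining=[$]
Step 22: reduce F->( E ). Stack=[E + F] ptr=9 lookahead=$ remaining=[$]
Step 23: reduce T->F. Stack=[E + T] ptr=9 lookahead=$ remaining=[$]
Step 24: reduce E->E + T. Stack=[E] ptr=9 lookahead=$ remaining=[$]
Step 25: accept. Stack=[E] ptr=9 lookahead=$ remaining=[$]

Answer: 25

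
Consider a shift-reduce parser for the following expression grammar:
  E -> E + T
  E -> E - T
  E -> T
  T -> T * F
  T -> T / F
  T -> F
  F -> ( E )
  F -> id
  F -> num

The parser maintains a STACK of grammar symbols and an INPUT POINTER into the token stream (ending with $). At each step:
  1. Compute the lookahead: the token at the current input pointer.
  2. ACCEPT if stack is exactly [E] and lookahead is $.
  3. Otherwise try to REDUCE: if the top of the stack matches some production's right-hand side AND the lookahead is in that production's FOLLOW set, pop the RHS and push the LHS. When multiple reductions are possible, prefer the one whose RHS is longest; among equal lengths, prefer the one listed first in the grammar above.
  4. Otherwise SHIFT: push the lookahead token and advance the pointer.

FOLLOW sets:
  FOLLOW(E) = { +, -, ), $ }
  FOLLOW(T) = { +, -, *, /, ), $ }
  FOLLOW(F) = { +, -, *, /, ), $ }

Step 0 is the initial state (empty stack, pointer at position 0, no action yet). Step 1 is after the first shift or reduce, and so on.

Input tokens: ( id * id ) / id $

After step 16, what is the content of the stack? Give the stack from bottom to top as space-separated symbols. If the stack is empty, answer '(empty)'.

Step 1: shift (. Stack=[(] ptr=1 lookahead=id remaining=[id * id ) / id $]
Step 2: shift id. Stack=[( id] ptr=2 lookahead=* remaining=[* id ) / id $]
Step 3: reduce F->id. Stack=[( F] ptr=2 lookahead=* remaining=[* id ) / id $]
Step 4: reduce T->F. Stack=[( T] ptr=2 lookahead=* remaining=[* id ) / id $]
Step 5: shift *. Stack=[( T *] ptr=3 lookahead=id remaining=[id ) / id $]
Step 6: shift id. Stack=[( T * id] ptr=4 lookahead=) remaining=[) / id $]
Step 7: reduce F->id. Stack=[( T * F] ptr=4 lookahead=) remaining=[) / id $]
Step 8: reduce T->T * F. Stack=[( T] ptr=4 lookahead=) remaining=[) / id $]
Step 9: reduce E->T. Stack=[( E] ptr=4 lookahead=) remaining=[) / id $]
Step 10: shift ). Stack=[( E )] ptr=5 lookahead=/ remaining=[/ id $]
Step 11: reduce F->( E ). Stack=[F] ptr=5 lookahead=/ remaining=[/ id $]
Step 12: reduce T->F. Stack=[T] ptr=5 lookahead=/ remaining=[/ id $]
Step 13: shift /. Stack=[T /] ptr=6 lookahead=id remaining=[id $]
Step 14: shift id. Stack=[T / id] ptr=7 lookahead=$ remaining=[$]
Step 15: reduce F->id. Stack=[T / F] ptr=7 lookahead=$ remaining=[$]
Step 16: reduce T->T / F. Stack=[T] ptr=7 lookahead=$ remaining=[$]

Answer: T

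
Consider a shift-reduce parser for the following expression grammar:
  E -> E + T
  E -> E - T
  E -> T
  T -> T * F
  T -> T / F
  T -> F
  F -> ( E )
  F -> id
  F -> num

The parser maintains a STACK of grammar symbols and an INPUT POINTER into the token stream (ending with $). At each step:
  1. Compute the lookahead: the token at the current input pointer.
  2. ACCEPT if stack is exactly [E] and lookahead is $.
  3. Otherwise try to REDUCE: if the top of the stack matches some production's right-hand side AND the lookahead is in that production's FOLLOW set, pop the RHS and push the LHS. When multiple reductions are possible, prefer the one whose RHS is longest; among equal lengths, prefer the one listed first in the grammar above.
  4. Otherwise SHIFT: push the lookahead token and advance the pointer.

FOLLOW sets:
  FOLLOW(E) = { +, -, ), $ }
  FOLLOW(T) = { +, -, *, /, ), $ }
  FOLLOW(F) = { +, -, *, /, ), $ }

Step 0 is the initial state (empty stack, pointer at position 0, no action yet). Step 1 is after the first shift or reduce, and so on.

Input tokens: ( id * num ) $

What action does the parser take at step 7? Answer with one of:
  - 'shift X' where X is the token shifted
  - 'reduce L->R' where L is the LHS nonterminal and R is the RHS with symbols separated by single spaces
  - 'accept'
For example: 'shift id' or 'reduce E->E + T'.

Answer: reduce F->num

Derivation:
Step 1: shift (. Stack=[(] ptr=1 lookahead=id remaining=[id * num ) $]
Step 2: shift id. Stack=[( id] ptr=2 lookahead=* remaining=[* num ) $]
Step 3: reduce F->id. Stack=[( F] ptr=2 lookahead=* remaining=[* num ) $]
Step 4: reduce T->F. Stack=[( T] ptr=2 lookahead=* remaining=[* num ) $]
Step 5: shift *. Stack=[( T *] ptr=3 lookahead=num remaining=[num ) $]
Step 6: shift num. Stack=[( T * num] ptr=4 lookahead=) remaining=[) $]
Step 7: reduce F->num. Stack=[( T * F] ptr=4 lookahead=) remaining=[) $]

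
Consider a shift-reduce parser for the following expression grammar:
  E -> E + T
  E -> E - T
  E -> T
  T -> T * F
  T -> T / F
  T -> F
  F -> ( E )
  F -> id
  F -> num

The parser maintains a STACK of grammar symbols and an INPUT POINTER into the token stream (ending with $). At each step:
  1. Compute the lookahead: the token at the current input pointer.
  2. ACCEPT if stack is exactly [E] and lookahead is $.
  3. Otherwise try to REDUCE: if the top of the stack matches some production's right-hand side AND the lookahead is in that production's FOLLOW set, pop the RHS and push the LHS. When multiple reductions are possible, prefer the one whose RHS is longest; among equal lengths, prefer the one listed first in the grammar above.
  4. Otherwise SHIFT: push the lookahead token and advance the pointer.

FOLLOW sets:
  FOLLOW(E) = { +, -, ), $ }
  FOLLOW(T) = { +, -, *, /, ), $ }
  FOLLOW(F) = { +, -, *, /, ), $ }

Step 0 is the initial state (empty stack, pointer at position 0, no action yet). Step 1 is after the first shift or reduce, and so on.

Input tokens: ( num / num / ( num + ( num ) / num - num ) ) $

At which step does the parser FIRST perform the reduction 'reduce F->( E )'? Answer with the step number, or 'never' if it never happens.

Step 1: shift (. Stack=[(] ptr=1 lookahead=num remaining=[num / num / ( num + ( num ) / num - num ) ) $]
Step 2: shift num. Stack=[( num] ptr=2 lookahead=/ remaining=[/ num / ( num + ( num ) / num - num ) ) $]
Step 3: reduce F->num. Stack=[( F] ptr=2 lookahead=/ remaining=[/ num / ( num + ( num ) / num - num ) ) $]
Step 4: reduce T->F. Stack=[( T] ptr=2 lookahead=/ remaining=[/ num / ( num + ( num ) / num - num ) ) $]
Step 5: shift /. Stack=[( T /] ptr=3 lookahead=num remaining=[num / ( num + ( num ) / num - num ) ) $]
Step 6: shift num. Stack=[( T / num] ptr=4 lookahead=/ remaining=[/ ( num + ( num ) / num - num ) ) $]
Step 7: reduce F->num. Stack=[( T / F] ptr=4 lookahead=/ remaining=[/ ( num + ( num ) / num - num ) ) $]
Step 8: reduce T->T / F. Stack=[( T] ptr=4 lookahead=/ remaining=[/ ( num + ( num ) / num - num ) ) $]
Step 9: shift /. Stack=[( T /] ptr=5 lookahead=( remaining=[( num + ( num ) / num - num ) ) $]
Step 10: shift (. Stack=[( T / (] ptr=6 lookahead=num remaining=[num + ( num ) / num - num ) ) $]
Step 11: shift num. Stack=[( T / ( num] ptr=7 lookahead=+ remaining=[+ ( num ) / num - num ) ) $]
Step 12: reduce F->num. Stack=[( T / ( F] ptr=7 lookahead=+ remaining=[+ ( num ) / num - num ) ) $]
Step 13: reduce T->F. Stack=[( T / ( T] ptr=7 lookahead=+ remaining=[+ ( num ) / num - num ) ) $]
Step 14: reduce E->T. Stack=[( T / ( E] ptr=7 lookahead=+ remaining=[+ ( num ) / num - num ) ) $]
Step 15: shift +. Stack=[( T / ( E +] ptr=8 lookahead=( remaining=[( num ) / num - num ) ) $]
Step 16: shift (. Stack=[( T / ( E + (] ptr=9 lookahead=num remaining=[num ) / num - num ) ) $]
Step 17: shift num. Stack=[( T / ( E + ( num] ptr=10 lookahead=) remaining=[) / num - num ) ) $]
Step 18: reduce F->num. Stack=[( T / ( E + ( F] ptr=10 lookahead=) remaining=[) / num - num ) ) $]
Step 19: reduce T->F. Stack=[( T / ( E + ( T] ptr=10 lookahead=) remaining=[) / num - num ) ) $]
Step 20: reduce E->T. Stack=[( T / ( E + ( E] ptr=10 lookahead=) remaining=[) / num - num ) ) $]
Step 21: shift ). Stack=[( T / ( E + ( E )] ptr=11 lookahead=/ remaining=[/ num - num ) ) $]
Step 22: reduce F->( E ). Stack=[( T / ( E + F] ptr=11 lookahead=/ remaining=[/ num - num ) ) $]

Answer: 22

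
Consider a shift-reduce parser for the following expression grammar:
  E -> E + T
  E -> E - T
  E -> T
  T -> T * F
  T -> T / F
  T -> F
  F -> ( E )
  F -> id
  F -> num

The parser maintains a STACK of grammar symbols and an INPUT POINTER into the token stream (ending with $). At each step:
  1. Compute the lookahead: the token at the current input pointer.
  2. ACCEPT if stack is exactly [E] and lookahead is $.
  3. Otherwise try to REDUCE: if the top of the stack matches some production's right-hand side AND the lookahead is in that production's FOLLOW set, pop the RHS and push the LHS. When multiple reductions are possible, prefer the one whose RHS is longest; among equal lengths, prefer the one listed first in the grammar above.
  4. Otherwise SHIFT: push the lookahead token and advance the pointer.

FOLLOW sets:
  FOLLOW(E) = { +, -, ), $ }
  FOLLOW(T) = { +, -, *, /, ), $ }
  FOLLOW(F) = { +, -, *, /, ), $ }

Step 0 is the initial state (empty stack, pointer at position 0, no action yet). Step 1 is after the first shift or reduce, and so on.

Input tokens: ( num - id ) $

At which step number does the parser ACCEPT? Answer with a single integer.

Answer: 15

Derivation:
Step 1: shift (. Stack=[(] ptr=1 lookahead=num remaining=[num - id ) $]
Step 2: shift num. Stack=[( num] ptr=2 lookahead=- remaining=[- id ) $]
Step 3: reduce F->num. Stack=[( F] ptr=2 lookahead=- remaining=[- id ) $]
Step 4: reduce T->F. Stack=[( T] ptr=2 lookahead=- remaining=[- id ) $]
Step 5: reduce E->T. Stack=[( E] ptr=2 lookahead=- remaining=[- id ) $]
Step 6: shift -. Stack=[( E -] ptr=3 lookahead=id remaining=[id ) $]
Step 7: shift id. Stack=[( E - id] ptr=4 lookahead=) remaining=[) $]
Step 8: reduce F->id. Stack=[( E - F] ptr=4 lookahead=) remaining=[) $]
Step 9: reduce T->F. Stack=[( E - T] ptr=4 lookahead=) remaining=[) $]
Step 10: reduce E->E - T. Stack=[( E] ptr=4 lookahead=) remaining=[) $]
Step 11: shift ). Stack=[( E )] ptr=5 lookahead=$ remaining=[$]
Step 12: reduce F->( E ). Stack=[F] ptr=5 lookahead=$ remaining=[$]
Step 13: reduce T->F. Stack=[T] ptr=5 lookahead=$ remaining=[$]
Step 14: reduce E->T. Stack=[E] ptr=5 lookahead=$ remaining=[$]
Step 15: accept. Stack=[E] ptr=5 lookahead=$ remaining=[$]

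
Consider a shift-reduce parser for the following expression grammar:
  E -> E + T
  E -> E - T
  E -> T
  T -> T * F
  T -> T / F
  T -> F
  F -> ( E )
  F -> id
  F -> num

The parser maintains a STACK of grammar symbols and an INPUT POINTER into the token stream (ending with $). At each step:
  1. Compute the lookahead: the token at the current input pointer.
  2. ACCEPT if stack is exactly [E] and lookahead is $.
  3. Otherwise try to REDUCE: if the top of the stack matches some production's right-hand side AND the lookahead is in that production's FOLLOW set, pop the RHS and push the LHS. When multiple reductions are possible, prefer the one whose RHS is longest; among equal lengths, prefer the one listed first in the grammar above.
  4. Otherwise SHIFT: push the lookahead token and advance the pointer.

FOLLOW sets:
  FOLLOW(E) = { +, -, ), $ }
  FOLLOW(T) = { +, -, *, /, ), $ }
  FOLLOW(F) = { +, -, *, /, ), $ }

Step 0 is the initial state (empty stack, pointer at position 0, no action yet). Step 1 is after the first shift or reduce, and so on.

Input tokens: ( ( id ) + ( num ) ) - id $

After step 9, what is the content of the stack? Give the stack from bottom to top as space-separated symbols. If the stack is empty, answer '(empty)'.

Step 1: shift (. Stack=[(] ptr=1 lookahead=( remaining=[( id ) + ( num ) ) - id $]
Step 2: shift (. Stack=[( (] ptr=2 lookahead=id remaining=[id ) + ( num ) ) - id $]
Step 3: shift id. Stack=[( ( id] ptr=3 lookahead=) remaining=[) + ( num ) ) - id $]
Step 4: reduce F->id. Stack=[( ( F] ptr=3 lookahead=) remaining=[) + ( num ) ) - id $]
Step 5: reduce T->F. Stack=[( ( T] ptr=3 lookahead=) remaining=[) + ( num ) ) - id $]
Step 6: reduce E->T. Stack=[( ( E] ptr=3 lookahead=) remaining=[) + ( num ) ) - id $]
Step 7: shift ). Stack=[( ( E )] ptr=4 lookahead=+ remaining=[+ ( num ) ) - id $]
Step 8: reduce F->( E ). Stack=[( F] ptr=4 lookahead=+ remaining=[+ ( num ) ) - id $]
Step 9: reduce T->F. Stack=[( T] ptr=4 lookahead=+ remaining=[+ ( num ) ) - id $]

Answer: ( T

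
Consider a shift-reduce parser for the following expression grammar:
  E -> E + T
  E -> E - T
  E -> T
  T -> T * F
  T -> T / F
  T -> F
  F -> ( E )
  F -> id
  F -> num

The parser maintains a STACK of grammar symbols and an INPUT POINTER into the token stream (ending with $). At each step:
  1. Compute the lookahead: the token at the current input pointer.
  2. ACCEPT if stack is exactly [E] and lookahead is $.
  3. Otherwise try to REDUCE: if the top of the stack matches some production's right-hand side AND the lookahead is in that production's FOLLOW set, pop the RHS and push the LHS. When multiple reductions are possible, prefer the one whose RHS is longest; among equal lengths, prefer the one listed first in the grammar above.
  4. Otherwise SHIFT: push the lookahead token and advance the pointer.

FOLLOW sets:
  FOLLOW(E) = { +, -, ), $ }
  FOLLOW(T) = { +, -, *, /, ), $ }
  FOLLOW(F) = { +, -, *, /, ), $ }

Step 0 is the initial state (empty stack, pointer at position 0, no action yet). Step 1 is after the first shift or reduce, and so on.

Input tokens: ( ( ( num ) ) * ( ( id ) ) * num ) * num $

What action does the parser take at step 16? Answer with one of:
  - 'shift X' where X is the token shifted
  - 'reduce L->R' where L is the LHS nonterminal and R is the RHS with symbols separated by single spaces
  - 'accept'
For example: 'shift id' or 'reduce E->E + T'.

Step 1: shift (. Stack=[(] ptr=1 lookahead=( remaining=[( ( num ) ) * ( ( id ) ) * num ) * num $]
Step 2: shift (. Stack=[( (] ptr=2 lookahead=( remaining=[( num ) ) * ( ( id ) ) * num ) * num $]
Step 3: shift (. Stack=[( ( (] ptr=3 lookahead=num remaining=[num ) ) * ( ( id ) ) * num ) * num $]
Step 4: shift num. Stack=[( ( ( num] ptr=4 lookahead=) remaining=[) ) * ( ( id ) ) * num ) * num $]
Step 5: reduce F->num. Stack=[( ( ( F] ptr=4 lookahead=) remaining=[) ) * ( ( id ) ) * num ) * num $]
Step 6: reduce T->F. Stack=[( ( ( T] ptr=4 lookahead=) remaining=[) ) * ( ( id ) ) * num ) * num $]
Step 7: reduce E->T. Stack=[( ( ( E] ptr=4 lookahead=) remaining=[) ) * ( ( id ) ) * num ) * num $]
Step 8: shift ). Stack=[( ( ( E )] ptr=5 lookahead=) remaining=[) * ( ( id ) ) * num ) * num $]
Step 9: reduce F->( E ). Stack=[( ( F] ptr=5 lookahead=) remaining=[) * ( ( id ) ) * num ) * num $]
Step 10: reduce T->F. Stack=[( ( T] ptr=5 lookahead=) remaining=[) * ( ( id ) ) * num ) * num $]
Step 11: reduce E->T. Stack=[( ( E] ptr=5 lookahead=) remaining=[) * ( ( id ) ) * num ) * num $]
Step 12: shift ). Stack=[( ( E )] ptr=6 lookahead=* remaining=[* ( ( id ) ) * num ) * num $]
Step 13: reduce F->( E ). Stack=[( F] ptr=6 lookahead=* remaining=[* ( ( id ) ) * num ) * num $]
Step 14: reduce T->F. Stack=[( T] ptr=6 lookahead=* remaining=[* ( ( id ) ) * num ) * num $]
Step 15: shift *. Stack=[( T *] ptr=7 lookahead=( remaining=[( ( id ) ) * num ) * num $]
Step 16: shift (. Stack=[( T * (] ptr=8 lookahead=( remaining=[( id ) ) * num ) * num $]

Answer: shift (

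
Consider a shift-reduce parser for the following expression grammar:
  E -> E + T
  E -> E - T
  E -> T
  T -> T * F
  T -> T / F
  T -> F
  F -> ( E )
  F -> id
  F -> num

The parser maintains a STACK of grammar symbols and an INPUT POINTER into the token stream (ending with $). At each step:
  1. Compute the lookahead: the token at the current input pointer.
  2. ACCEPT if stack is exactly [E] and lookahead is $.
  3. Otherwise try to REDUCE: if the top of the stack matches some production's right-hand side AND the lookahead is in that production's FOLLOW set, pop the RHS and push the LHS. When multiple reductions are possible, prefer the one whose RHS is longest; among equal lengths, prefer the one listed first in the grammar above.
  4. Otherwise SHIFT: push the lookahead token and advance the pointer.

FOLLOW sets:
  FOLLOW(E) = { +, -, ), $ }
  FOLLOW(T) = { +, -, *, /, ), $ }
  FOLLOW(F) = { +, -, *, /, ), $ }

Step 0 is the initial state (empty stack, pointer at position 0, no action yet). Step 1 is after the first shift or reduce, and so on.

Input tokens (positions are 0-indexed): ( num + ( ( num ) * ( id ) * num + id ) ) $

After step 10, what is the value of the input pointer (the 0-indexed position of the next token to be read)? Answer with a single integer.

Answer: 6

Derivation:
Step 1: shift (. Stack=[(] ptr=1 lookahead=num remaining=[num + ( ( num ) * ( id ) * num + id ) ) $]
Step 2: shift num. Stack=[( num] ptr=2 lookahead=+ remaining=[+ ( ( num ) * ( id ) * num + id ) ) $]
Step 3: reduce F->num. Stack=[( F] ptr=2 lookahead=+ remaining=[+ ( ( num ) * ( id ) * num + id ) ) $]
Step 4: reduce T->F. Stack=[( T] ptr=2 lookahead=+ remaining=[+ ( ( num ) * ( id ) * num + id ) ) $]
Step 5: reduce E->T. Stack=[( E] ptr=2 lookahead=+ remaining=[+ ( ( num ) * ( id ) * num + id ) ) $]
Step 6: shift +. Stack=[( E +] ptr=3 lookahead=( remaining=[( ( num ) * ( id ) * num + id ) ) $]
Step 7: shift (. Stack=[( E + (] ptr=4 lookahead=( remaining=[( num ) * ( id ) * num + id ) ) $]
Step 8: shift (. Stack=[( E + ( (] ptr=5 lookahead=num remaining=[num ) * ( id ) * num + id ) ) $]
Step 9: shift num. Stack=[( E + ( ( num] ptr=6 lookahead=) remaining=[) * ( id ) * num + id ) ) $]
Step 10: reduce F->num. Stack=[( E + ( ( F] ptr=6 lookahead=) remaining=[) * ( id ) * num + id ) ) $]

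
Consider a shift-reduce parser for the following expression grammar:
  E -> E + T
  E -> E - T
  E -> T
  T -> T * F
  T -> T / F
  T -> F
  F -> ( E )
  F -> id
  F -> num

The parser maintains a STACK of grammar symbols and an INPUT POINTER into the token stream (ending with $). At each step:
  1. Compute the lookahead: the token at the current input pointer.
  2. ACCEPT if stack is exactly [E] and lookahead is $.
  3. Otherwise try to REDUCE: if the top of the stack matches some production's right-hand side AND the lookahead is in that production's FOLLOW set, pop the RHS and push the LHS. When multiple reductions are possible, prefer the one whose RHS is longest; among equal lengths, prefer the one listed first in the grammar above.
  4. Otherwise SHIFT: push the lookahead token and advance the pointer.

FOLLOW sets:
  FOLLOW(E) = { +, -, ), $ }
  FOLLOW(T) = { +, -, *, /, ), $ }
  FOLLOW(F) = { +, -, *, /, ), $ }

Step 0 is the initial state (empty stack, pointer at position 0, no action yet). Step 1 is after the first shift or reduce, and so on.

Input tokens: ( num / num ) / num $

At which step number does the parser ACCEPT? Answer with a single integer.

Step 1: shift (. Stack=[(] ptr=1 lookahead=num remaining=[num / num ) / num $]
Step 2: shift num. Stack=[( num] ptr=2 lookahead=/ remaining=[/ num ) / num $]
Step 3: reduce F->num. Stack=[( F] ptr=2 lookahead=/ remaining=[/ num ) / num $]
Step 4: reduce T->F. Stack=[( T] ptr=2 lookahead=/ remaining=[/ num ) / num $]
Step 5: shift /. Stack=[( T /] ptr=3 lookahead=num remaining=[num ) / num $]
Step 6: shift num. Stack=[( T / num] ptr=4 lookahead=) remaining=[) / num $]
Step 7: reduce F->num. Stack=[( T / F] ptr=4 lookahead=) remaining=[) / num $]
Step 8: reduce T->T / F. Stack=[( T] ptr=4 lookahead=) remaining=[) / num $]
Step 9: reduce E->T. Stack=[( E] ptr=4 lookahead=) remaining=[) / num $]
Step 10: shift ). Stack=[( E )] ptr=5 lookahead=/ remaining=[/ num $]
Step 11: reduce F->( E ). Stack=[F] ptr=5 lookahead=/ remaining=[/ num $]
Step 12: reduce T->F. Stack=[T] ptr=5 lookahead=/ remaining=[/ num $]
Step 13: shift /. Stack=[T /] ptr=6 lookahead=num remaining=[num $]
Step 14: shift num. Stack=[T / num] ptr=7 lookahead=$ remaining=[$]
Step 15: reduce F->num. Stack=[T / F] ptr=7 lookahead=$ remaining=[$]
Step 16: reduce T->T / F. Stack=[T] ptr=7 lookahead=$ remaining=[$]
Step 17: reduce E->T. Stack=[E] ptr=7 lookahead=$ remaining=[$]
Step 18: accept. Stack=[E] ptr=7 lookahead=$ remaining=[$]

Answer: 18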